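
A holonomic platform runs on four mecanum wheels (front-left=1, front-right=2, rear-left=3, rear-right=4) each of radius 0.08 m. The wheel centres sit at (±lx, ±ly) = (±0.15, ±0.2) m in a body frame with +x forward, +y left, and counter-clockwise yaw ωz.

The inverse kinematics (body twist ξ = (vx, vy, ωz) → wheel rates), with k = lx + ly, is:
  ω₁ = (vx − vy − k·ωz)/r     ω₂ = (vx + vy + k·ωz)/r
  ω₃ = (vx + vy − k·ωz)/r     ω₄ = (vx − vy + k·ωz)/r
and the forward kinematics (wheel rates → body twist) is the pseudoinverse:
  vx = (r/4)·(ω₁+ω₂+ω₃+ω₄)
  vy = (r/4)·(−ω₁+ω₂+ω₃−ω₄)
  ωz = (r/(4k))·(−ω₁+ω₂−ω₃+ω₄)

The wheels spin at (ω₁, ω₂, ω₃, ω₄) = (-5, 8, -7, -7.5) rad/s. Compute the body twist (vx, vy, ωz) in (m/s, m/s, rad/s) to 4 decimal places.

k = lx + ly = 0.15 + 0.2 = 0.3500
ω₁+ω₂+ω₃+ω₄ = -11.5000  →  vx = (0.08/4)·-11.5000 = -0.2300
−ω₁+ω₂+ω₃−ω₄ = 13.5000  →  vy = (0.08/4)·13.5000 = 0.2700
−ω₁+ω₂−ω₃+ω₄ = 12.5000  →  ωz = (0.08/1.4000)·12.5000 = 0.7143

(-0.2300, 0.2700, 0.7143)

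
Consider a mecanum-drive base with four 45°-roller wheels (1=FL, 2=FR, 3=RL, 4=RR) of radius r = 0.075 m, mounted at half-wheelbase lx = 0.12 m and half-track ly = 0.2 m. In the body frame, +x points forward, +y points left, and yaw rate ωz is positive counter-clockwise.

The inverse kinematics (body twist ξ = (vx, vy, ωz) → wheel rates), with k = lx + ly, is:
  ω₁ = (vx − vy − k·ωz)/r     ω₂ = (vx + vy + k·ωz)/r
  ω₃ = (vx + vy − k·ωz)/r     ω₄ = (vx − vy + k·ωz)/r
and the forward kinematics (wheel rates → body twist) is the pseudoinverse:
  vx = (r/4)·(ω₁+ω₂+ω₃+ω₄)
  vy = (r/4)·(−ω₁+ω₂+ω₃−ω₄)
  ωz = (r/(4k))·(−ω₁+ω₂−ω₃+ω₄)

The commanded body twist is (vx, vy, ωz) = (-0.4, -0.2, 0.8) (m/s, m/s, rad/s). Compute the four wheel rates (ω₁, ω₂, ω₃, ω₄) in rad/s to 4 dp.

k = lx + ly = 0.12 + 0.2 = 0.3200;  k·ωz = 0.3200·0.8 = 0.2560
ω₁ (FL) = (vx − vy − k·ωz)/r = -0.4560/0.075 = -6.0800
ω₂ (FR) = (vx + vy + k·ωz)/r = -0.3440/0.075 = -4.5867
ω₃ (RL) = (vx + vy − k·ωz)/r = -0.8560/0.075 = -11.4133
ω₄ (RR) = (vx − vy + k·ωz)/r = 0.0560/0.075 = 0.7467

(-6.0800, -4.5867, -11.4133, 0.7467)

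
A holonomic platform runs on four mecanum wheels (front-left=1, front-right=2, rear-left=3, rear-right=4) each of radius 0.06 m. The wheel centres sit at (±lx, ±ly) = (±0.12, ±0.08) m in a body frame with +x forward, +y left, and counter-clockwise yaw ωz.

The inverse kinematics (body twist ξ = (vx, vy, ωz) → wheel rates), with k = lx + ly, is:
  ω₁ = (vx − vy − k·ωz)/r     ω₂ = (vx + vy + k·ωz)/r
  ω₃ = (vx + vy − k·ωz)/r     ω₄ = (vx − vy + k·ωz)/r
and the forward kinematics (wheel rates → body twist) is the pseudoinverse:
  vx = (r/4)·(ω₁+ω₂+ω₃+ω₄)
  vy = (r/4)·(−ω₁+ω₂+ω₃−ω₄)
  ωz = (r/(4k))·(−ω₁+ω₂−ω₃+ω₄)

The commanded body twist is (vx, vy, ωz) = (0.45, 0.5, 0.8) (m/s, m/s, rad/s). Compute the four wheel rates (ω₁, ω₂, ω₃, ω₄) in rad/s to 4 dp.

(-3.5000, 18.5000, 13.1667, 1.8333)

k = lx + ly = 0.12 + 0.08 = 0.2000;  k·ωz = 0.2000·0.8 = 0.1600
ω₁ (FL) = (vx − vy − k·ωz)/r = -0.2100/0.06 = -3.5000
ω₂ (FR) = (vx + vy + k·ωz)/r = 1.1100/0.06 = 18.5000
ω₃ (RL) = (vx + vy − k·ωz)/r = 0.7900/0.06 = 13.1667
ω₄ (RR) = (vx − vy + k·ωz)/r = 0.1100/0.06 = 1.8333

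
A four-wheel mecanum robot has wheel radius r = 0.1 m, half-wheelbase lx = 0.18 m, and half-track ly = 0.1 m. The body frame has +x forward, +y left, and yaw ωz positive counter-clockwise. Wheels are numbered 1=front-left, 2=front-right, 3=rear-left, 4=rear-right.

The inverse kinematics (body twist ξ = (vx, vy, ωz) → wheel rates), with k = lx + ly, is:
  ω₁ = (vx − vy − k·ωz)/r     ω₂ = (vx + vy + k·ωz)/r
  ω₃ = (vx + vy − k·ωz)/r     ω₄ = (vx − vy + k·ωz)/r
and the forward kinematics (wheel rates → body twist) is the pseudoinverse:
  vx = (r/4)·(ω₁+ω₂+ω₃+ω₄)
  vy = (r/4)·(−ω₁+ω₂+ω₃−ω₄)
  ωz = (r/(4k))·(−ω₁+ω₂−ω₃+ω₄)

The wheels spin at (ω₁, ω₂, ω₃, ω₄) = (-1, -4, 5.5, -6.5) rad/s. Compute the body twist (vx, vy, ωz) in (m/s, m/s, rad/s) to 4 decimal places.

k = lx + ly = 0.18 + 0.1 = 0.2800
ω₁+ω₂+ω₃+ω₄ = -6.0000  →  vx = (0.1/4)·-6.0000 = -0.1500
−ω₁+ω₂+ω₃−ω₄ = 9.0000  →  vy = (0.1/4)·9.0000 = 0.2250
−ω₁+ω₂−ω₃+ω₄ = -15.0000  →  ωz = (0.1/1.1200)·-15.0000 = -1.3393

(-0.1500, 0.2250, -1.3393)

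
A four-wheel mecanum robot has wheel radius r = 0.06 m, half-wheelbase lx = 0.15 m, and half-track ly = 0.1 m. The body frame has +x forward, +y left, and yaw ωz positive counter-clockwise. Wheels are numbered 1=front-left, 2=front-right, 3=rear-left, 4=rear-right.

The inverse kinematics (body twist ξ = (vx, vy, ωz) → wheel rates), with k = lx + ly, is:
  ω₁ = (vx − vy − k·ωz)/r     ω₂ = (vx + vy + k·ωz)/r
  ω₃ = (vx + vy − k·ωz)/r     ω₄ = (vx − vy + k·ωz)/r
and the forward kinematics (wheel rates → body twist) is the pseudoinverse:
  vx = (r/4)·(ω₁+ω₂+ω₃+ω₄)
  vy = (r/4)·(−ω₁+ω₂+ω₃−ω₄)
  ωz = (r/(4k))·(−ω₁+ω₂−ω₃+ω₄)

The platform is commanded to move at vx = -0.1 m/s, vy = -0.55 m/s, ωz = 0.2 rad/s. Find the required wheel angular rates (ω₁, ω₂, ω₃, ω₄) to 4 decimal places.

k = lx + ly = 0.15 + 0.1 = 0.2500;  k·ωz = 0.2500·0.2 = 0.0500
ω₁ (FL) = (vx − vy − k·ωz)/r = 0.4000/0.06 = 6.6667
ω₂ (FR) = (vx + vy + k·ωz)/r = -0.6000/0.06 = -10.0000
ω₃ (RL) = (vx + vy − k·ωz)/r = -0.7000/0.06 = -11.6667
ω₄ (RR) = (vx − vy + k·ωz)/r = 0.5000/0.06 = 8.3333

(6.6667, -10.0000, -11.6667, 8.3333)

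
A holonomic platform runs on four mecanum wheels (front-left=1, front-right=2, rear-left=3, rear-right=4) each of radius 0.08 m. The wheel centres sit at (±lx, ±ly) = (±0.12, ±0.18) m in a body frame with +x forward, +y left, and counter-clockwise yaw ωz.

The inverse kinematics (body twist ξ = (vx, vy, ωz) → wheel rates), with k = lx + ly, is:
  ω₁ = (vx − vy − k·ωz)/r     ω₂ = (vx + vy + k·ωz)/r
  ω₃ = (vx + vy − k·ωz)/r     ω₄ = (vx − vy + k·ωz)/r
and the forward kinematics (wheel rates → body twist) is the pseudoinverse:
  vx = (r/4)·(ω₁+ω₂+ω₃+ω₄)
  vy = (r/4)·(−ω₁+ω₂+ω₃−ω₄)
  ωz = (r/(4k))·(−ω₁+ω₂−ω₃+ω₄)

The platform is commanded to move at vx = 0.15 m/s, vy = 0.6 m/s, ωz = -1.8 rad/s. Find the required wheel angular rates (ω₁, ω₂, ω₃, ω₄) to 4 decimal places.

(1.1250, 2.6250, 16.1250, -12.3750)

k = lx + ly = 0.12 + 0.18 = 0.3000;  k·ωz = 0.3000·-1.8 = -0.5400
ω₁ (FL) = (vx − vy − k·ωz)/r = 0.0900/0.08 = 1.1250
ω₂ (FR) = (vx + vy + k·ωz)/r = 0.2100/0.08 = 2.6250
ω₃ (RL) = (vx + vy − k·ωz)/r = 1.2900/0.08 = 16.1250
ω₄ (RR) = (vx − vy + k·ωz)/r = -0.9900/0.08 = -12.3750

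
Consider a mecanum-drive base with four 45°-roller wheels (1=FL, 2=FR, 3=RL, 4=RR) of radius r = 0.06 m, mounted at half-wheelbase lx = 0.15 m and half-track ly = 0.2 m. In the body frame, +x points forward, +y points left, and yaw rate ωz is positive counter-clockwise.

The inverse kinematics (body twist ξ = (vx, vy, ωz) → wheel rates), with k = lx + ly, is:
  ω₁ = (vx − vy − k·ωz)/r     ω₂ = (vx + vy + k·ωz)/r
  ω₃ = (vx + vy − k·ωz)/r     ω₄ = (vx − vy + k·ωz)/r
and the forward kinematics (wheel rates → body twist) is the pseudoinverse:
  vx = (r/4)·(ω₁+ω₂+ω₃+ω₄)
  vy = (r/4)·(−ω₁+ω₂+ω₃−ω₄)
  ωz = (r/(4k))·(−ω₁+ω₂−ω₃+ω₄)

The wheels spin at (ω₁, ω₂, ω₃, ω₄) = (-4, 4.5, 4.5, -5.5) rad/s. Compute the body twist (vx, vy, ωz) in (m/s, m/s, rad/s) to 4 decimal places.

k = lx + ly = 0.15 + 0.2 = 0.3500
ω₁+ω₂+ω₃+ω₄ = -0.5000  →  vx = (0.06/4)·-0.5000 = -0.0075
−ω₁+ω₂+ω₃−ω₄ = 18.5000  →  vy = (0.06/4)·18.5000 = 0.2775
−ω₁+ω₂−ω₃+ω₄ = -1.5000  →  ωz = (0.06/1.4000)·-1.5000 = -0.0643

(-0.0075, 0.2775, -0.0643)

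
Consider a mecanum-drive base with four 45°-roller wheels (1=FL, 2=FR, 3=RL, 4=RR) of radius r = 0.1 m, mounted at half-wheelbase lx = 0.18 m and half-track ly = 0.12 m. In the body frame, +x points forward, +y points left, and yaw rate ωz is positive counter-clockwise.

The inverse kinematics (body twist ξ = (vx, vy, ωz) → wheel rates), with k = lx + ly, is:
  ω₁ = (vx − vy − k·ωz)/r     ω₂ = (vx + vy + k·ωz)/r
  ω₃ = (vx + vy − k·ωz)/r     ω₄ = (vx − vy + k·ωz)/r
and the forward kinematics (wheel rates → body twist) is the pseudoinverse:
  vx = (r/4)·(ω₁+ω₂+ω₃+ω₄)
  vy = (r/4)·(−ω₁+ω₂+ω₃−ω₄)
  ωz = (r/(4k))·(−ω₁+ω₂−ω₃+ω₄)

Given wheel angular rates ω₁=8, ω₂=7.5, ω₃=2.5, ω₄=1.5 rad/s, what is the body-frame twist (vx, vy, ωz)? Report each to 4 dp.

k = lx + ly = 0.18 + 0.12 = 0.3000
ω₁+ω₂+ω₃+ω₄ = 19.5000  →  vx = (0.1/4)·19.5000 = 0.4875
−ω₁+ω₂+ω₃−ω₄ = 0.5000  →  vy = (0.1/4)·0.5000 = 0.0125
−ω₁+ω₂−ω₃+ω₄ = -1.5000  →  ωz = (0.1/1.2000)·-1.5000 = -0.1250

(0.4875, 0.0125, -0.1250)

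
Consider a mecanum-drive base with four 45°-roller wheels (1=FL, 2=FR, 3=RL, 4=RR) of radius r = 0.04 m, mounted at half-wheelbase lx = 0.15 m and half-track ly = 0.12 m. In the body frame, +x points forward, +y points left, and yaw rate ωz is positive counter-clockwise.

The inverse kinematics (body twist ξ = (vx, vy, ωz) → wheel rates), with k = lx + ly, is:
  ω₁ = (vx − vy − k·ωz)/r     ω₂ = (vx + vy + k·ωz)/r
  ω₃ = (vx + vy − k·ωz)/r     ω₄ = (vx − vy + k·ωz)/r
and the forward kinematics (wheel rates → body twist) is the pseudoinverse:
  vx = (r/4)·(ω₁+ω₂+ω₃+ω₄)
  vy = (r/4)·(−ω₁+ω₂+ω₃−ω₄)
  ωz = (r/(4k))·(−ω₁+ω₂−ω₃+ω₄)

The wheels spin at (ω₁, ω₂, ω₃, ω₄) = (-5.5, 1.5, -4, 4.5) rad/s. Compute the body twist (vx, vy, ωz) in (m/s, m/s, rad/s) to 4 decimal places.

k = lx + ly = 0.15 + 0.12 = 0.2700
ω₁+ω₂+ω₃+ω₄ = -3.5000  →  vx = (0.04/4)·-3.5000 = -0.0350
−ω₁+ω₂+ω₃−ω₄ = -1.5000  →  vy = (0.04/4)·-1.5000 = -0.0150
−ω₁+ω₂−ω₃+ω₄ = 15.5000  →  ωz = (0.04/1.0800)·15.5000 = 0.5741

(-0.0350, -0.0150, 0.5741)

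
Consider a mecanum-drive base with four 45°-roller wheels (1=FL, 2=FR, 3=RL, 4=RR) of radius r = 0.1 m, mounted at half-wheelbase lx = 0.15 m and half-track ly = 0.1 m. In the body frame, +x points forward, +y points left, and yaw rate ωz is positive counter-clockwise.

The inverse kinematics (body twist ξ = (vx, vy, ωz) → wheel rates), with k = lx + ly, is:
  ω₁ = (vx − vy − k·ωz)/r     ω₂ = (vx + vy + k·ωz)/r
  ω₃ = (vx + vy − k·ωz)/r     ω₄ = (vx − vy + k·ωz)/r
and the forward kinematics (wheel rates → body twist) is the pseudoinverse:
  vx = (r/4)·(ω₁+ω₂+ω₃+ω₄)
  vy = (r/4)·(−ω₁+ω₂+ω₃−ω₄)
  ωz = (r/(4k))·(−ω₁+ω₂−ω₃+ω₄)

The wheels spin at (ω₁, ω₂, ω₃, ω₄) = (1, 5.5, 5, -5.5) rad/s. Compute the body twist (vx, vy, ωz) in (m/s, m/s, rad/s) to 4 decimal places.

(0.1500, 0.3750, -0.6000)

k = lx + ly = 0.15 + 0.1 = 0.2500
ω₁+ω₂+ω₃+ω₄ = 6.0000  →  vx = (0.1/4)·6.0000 = 0.1500
−ω₁+ω₂+ω₃−ω₄ = 15.0000  →  vy = (0.1/4)·15.0000 = 0.3750
−ω₁+ω₂−ω₃+ω₄ = -6.0000  →  ωz = (0.1/1.0000)·-6.0000 = -0.6000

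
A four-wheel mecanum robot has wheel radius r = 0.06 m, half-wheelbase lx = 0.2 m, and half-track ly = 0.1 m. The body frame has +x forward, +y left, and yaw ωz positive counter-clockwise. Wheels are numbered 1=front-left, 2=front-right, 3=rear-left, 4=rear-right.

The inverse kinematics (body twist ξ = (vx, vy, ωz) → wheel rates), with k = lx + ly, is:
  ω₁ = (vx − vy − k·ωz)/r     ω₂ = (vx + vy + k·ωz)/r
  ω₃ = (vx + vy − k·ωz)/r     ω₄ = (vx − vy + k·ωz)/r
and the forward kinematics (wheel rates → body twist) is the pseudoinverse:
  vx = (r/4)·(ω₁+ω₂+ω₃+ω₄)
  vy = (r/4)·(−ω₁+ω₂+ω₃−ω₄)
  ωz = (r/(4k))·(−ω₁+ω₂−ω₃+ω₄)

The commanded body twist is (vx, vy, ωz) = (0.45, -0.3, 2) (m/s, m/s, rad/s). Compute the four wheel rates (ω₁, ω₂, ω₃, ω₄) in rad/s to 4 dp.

k = lx + ly = 0.2 + 0.1 = 0.3000;  k·ωz = 0.3000·2 = 0.6000
ω₁ (FL) = (vx − vy − k·ωz)/r = 0.1500/0.06 = 2.5000
ω₂ (FR) = (vx + vy + k·ωz)/r = 0.7500/0.06 = 12.5000
ω₃ (RL) = (vx + vy − k·ωz)/r = -0.4500/0.06 = -7.5000
ω₄ (RR) = (vx − vy + k·ωz)/r = 1.3500/0.06 = 22.5000

(2.5000, 12.5000, -7.5000, 22.5000)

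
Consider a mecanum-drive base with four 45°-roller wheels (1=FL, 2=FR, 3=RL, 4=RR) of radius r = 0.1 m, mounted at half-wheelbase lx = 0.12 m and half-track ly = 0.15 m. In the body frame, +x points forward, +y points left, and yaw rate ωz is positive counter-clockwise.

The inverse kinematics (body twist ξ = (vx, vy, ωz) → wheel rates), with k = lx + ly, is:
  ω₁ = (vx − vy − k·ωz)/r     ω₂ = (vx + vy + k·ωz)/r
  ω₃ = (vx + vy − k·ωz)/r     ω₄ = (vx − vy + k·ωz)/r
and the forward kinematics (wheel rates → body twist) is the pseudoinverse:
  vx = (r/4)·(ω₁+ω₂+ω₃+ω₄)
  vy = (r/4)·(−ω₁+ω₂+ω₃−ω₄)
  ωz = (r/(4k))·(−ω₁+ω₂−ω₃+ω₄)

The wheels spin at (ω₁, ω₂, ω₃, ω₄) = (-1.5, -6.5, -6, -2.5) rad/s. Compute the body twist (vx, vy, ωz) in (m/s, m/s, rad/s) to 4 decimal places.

(-0.4125, -0.2125, -0.1389)

k = lx + ly = 0.12 + 0.15 = 0.2700
ω₁+ω₂+ω₃+ω₄ = -16.5000  →  vx = (0.1/4)·-16.5000 = -0.4125
−ω₁+ω₂+ω₃−ω₄ = -8.5000  →  vy = (0.1/4)·-8.5000 = -0.2125
−ω₁+ω₂−ω₃+ω₄ = -1.5000  →  ωz = (0.1/1.0800)·-1.5000 = -0.1389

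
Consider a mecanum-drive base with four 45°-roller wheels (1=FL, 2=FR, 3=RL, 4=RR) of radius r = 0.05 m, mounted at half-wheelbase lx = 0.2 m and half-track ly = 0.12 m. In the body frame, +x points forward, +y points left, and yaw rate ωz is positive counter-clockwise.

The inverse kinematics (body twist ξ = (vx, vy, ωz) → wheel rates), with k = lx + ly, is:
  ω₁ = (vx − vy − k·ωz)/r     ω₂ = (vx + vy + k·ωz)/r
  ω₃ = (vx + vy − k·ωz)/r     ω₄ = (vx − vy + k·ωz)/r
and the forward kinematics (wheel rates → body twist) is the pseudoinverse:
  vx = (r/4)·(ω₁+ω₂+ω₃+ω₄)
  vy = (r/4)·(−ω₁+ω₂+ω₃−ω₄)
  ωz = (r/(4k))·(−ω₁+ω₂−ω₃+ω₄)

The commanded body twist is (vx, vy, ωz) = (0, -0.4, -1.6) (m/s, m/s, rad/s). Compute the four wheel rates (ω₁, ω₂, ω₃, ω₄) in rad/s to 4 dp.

k = lx + ly = 0.2 + 0.12 = 0.3200;  k·ωz = 0.3200·-1.6 = -0.5120
ω₁ (FL) = (vx − vy − k·ωz)/r = 0.9120/0.05 = 18.2400
ω₂ (FR) = (vx + vy + k·ωz)/r = -0.9120/0.05 = -18.2400
ω₃ (RL) = (vx + vy − k·ωz)/r = 0.1120/0.05 = 2.2400
ω₄ (RR) = (vx − vy + k·ωz)/r = -0.1120/0.05 = -2.2400

(18.2400, -18.2400, 2.2400, -2.2400)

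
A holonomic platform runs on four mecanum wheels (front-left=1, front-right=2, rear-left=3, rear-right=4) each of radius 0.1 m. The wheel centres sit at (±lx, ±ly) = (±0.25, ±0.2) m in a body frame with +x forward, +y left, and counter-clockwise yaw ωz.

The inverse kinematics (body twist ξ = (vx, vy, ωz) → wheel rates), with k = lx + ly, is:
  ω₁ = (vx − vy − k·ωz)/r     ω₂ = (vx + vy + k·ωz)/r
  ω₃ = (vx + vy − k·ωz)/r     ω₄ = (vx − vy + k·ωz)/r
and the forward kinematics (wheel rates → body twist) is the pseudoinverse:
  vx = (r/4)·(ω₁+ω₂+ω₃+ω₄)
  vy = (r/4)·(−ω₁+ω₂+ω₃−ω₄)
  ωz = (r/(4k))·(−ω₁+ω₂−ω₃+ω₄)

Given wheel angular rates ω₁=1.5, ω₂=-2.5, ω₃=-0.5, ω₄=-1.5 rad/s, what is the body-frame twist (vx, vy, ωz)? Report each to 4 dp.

k = lx + ly = 0.25 + 0.2 = 0.4500
ω₁+ω₂+ω₃+ω₄ = -3.0000  →  vx = (0.1/4)·-3.0000 = -0.0750
−ω₁+ω₂+ω₃−ω₄ = -3.0000  →  vy = (0.1/4)·-3.0000 = -0.0750
−ω₁+ω₂−ω₃+ω₄ = -5.0000  →  ωz = (0.1/1.8000)·-5.0000 = -0.2778

(-0.0750, -0.0750, -0.2778)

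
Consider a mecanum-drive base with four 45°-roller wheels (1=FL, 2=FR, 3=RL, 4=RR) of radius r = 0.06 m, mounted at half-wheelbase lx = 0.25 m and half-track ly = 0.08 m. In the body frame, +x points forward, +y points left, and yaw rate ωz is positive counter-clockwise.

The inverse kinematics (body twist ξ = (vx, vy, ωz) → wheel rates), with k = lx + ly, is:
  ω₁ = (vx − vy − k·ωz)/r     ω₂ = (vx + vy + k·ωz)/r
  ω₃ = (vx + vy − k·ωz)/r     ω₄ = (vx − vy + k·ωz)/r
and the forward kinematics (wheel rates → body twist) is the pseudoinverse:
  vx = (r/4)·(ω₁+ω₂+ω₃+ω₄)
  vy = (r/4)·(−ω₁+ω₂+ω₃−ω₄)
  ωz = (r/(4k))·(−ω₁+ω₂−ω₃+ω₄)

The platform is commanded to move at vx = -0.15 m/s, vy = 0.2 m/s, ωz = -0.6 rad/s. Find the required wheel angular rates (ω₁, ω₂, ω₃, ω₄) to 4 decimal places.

(-2.5333, -2.4667, 4.1333, -9.1333)

k = lx + ly = 0.25 + 0.08 = 0.3300;  k·ωz = 0.3300·-0.6 = -0.1980
ω₁ (FL) = (vx − vy − k·ωz)/r = -0.1520/0.06 = -2.5333
ω₂ (FR) = (vx + vy + k·ωz)/r = -0.1480/0.06 = -2.4667
ω₃ (RL) = (vx + vy − k·ωz)/r = 0.2480/0.06 = 4.1333
ω₄ (RR) = (vx − vy + k·ωz)/r = -0.5480/0.06 = -9.1333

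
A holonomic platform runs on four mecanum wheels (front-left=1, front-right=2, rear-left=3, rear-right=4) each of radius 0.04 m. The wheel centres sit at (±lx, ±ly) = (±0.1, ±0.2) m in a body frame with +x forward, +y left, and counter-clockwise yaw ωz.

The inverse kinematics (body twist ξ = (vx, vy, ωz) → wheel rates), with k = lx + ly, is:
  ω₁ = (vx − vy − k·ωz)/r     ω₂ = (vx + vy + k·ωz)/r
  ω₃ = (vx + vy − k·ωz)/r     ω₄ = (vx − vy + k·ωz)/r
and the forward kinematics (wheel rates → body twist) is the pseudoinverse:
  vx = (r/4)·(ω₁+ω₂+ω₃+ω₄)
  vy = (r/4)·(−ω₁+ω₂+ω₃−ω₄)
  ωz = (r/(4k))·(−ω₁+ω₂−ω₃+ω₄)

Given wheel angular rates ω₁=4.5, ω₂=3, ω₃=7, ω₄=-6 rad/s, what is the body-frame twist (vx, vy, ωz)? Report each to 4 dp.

k = lx + ly = 0.1 + 0.2 = 0.3000
ω₁+ω₂+ω₃+ω₄ = 8.5000  →  vx = (0.04/4)·8.5000 = 0.0850
−ω₁+ω₂+ω₃−ω₄ = 11.5000  →  vy = (0.04/4)·11.5000 = 0.1150
−ω₁+ω₂−ω₃+ω₄ = -14.5000  →  ωz = (0.04/1.2000)·-14.5000 = -0.4833

(0.0850, 0.1150, -0.4833)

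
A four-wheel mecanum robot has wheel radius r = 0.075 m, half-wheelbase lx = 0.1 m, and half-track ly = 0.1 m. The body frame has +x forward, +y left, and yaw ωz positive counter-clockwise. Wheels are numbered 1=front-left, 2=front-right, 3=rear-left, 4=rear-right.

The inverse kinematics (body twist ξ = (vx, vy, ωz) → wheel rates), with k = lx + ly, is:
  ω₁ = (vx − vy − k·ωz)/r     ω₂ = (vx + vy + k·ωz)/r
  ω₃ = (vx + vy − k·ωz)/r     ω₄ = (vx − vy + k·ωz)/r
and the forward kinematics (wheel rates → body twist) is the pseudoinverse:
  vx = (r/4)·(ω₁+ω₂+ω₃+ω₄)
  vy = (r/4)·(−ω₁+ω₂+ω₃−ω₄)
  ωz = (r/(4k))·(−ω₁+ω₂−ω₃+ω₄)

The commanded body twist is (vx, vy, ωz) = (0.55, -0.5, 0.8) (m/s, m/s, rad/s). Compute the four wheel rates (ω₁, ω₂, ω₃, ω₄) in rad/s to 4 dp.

(11.8667, 2.8000, -1.4667, 16.1333)

k = lx + ly = 0.1 + 0.1 = 0.2000;  k·ωz = 0.2000·0.8 = 0.1600
ω₁ (FL) = (vx − vy − k·ωz)/r = 0.8900/0.075 = 11.8667
ω₂ (FR) = (vx + vy + k·ωz)/r = 0.2100/0.075 = 2.8000
ω₃ (RL) = (vx + vy − k·ωz)/r = -0.1100/0.075 = -1.4667
ω₄ (RR) = (vx − vy + k·ωz)/r = 1.2100/0.075 = 16.1333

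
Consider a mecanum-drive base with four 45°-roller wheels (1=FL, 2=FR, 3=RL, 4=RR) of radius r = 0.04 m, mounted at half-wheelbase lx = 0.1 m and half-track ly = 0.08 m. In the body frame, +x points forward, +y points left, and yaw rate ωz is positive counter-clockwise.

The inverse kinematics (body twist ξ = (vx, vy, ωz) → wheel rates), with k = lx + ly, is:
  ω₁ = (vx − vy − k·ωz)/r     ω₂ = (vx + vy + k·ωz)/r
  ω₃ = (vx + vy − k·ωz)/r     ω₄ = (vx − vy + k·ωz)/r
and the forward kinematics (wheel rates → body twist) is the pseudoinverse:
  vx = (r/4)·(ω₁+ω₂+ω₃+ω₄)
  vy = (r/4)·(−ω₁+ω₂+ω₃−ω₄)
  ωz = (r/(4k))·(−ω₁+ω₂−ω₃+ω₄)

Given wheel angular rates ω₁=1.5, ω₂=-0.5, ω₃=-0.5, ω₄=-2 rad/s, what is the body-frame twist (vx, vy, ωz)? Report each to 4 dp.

(-0.0150, -0.0050, -0.1944)

k = lx + ly = 0.1 + 0.08 = 0.1800
ω₁+ω₂+ω₃+ω₄ = -1.5000  →  vx = (0.04/4)·-1.5000 = -0.0150
−ω₁+ω₂+ω₃−ω₄ = -0.5000  →  vy = (0.04/4)·-0.5000 = -0.0050
−ω₁+ω₂−ω₃+ω₄ = -3.5000  →  ωz = (0.04/0.7200)·-3.5000 = -0.1944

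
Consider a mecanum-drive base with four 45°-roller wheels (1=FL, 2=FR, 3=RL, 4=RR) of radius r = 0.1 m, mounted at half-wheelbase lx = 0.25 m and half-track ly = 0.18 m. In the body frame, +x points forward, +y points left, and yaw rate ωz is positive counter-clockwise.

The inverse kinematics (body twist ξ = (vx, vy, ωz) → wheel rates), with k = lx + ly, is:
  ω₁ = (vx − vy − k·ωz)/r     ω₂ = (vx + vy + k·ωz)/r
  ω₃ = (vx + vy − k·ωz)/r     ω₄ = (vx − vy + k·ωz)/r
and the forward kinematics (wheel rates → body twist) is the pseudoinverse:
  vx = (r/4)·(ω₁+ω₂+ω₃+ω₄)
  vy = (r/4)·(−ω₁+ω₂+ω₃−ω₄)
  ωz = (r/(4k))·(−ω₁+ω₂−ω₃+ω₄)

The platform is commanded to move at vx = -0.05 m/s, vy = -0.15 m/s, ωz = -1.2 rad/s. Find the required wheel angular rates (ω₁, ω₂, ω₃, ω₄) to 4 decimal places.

k = lx + ly = 0.25 + 0.18 = 0.4300;  k·ωz = 0.4300·-1.2 = -0.5160
ω₁ (FL) = (vx − vy − k·ωz)/r = 0.6160/0.1 = 6.1600
ω₂ (FR) = (vx + vy + k·ωz)/r = -0.7160/0.1 = -7.1600
ω₃ (RL) = (vx + vy − k·ωz)/r = 0.3160/0.1 = 3.1600
ω₄ (RR) = (vx − vy + k·ωz)/r = -0.4160/0.1 = -4.1600

(6.1600, -7.1600, 3.1600, -4.1600)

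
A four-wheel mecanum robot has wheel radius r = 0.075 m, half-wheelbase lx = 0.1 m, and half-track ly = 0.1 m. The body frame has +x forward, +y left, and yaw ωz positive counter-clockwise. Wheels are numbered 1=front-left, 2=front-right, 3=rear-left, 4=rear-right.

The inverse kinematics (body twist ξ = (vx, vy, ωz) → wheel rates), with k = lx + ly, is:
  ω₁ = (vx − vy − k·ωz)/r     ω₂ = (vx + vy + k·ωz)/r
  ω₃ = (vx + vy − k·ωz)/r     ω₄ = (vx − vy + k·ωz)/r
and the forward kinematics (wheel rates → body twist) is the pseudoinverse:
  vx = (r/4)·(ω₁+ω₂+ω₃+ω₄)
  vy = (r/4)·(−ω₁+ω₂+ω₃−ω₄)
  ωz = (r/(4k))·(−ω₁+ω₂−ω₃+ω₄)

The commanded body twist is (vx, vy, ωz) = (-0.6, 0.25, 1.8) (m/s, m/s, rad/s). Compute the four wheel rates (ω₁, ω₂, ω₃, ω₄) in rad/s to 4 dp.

(-16.1333, 0.1333, -9.4667, -6.5333)

k = lx + ly = 0.1 + 0.1 = 0.2000;  k·ωz = 0.2000·1.8 = 0.3600
ω₁ (FL) = (vx − vy − k·ωz)/r = -1.2100/0.075 = -16.1333
ω₂ (FR) = (vx + vy + k·ωz)/r = 0.0100/0.075 = 0.1333
ω₃ (RL) = (vx + vy − k·ωz)/r = -0.7100/0.075 = -9.4667
ω₄ (RR) = (vx − vy + k·ωz)/r = -0.4900/0.075 = -6.5333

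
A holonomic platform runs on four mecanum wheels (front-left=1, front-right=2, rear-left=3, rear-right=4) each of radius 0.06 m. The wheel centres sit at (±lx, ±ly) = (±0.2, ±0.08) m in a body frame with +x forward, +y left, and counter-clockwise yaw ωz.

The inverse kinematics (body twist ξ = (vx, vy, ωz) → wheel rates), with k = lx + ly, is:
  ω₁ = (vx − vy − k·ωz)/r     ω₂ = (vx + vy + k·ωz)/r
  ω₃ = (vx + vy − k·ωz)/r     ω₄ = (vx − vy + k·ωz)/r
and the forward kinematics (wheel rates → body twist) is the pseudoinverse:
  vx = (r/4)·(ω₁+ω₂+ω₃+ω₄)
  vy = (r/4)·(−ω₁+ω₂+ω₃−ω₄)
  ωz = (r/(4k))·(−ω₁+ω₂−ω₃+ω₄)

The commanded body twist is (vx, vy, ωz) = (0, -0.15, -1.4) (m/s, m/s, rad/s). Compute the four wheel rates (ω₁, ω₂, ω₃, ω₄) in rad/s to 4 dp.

k = lx + ly = 0.2 + 0.08 = 0.2800;  k·ωz = 0.2800·-1.4 = -0.3920
ω₁ (FL) = (vx − vy − k·ωz)/r = 0.5420/0.06 = 9.0333
ω₂ (FR) = (vx + vy + k·ωz)/r = -0.5420/0.06 = -9.0333
ω₃ (RL) = (vx + vy − k·ωz)/r = 0.2420/0.06 = 4.0333
ω₄ (RR) = (vx − vy + k·ωz)/r = -0.2420/0.06 = -4.0333

(9.0333, -9.0333, 4.0333, -4.0333)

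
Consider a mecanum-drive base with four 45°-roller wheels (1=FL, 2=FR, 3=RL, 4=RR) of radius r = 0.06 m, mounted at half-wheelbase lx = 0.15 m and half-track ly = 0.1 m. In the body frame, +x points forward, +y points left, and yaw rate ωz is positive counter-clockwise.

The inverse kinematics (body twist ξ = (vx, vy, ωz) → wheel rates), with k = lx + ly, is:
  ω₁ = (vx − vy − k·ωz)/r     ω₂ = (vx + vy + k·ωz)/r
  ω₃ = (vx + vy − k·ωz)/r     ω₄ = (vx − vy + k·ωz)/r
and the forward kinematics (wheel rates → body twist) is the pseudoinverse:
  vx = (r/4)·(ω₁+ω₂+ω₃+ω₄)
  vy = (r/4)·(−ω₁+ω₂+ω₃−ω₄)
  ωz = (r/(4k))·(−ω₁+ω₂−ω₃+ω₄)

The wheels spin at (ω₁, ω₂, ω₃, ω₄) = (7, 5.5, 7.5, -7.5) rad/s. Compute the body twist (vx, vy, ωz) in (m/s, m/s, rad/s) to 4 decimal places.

k = lx + ly = 0.15 + 0.1 = 0.2500
ω₁+ω₂+ω₃+ω₄ = 12.5000  →  vx = (0.06/4)·12.5000 = 0.1875
−ω₁+ω₂+ω₃−ω₄ = 13.5000  →  vy = (0.06/4)·13.5000 = 0.2025
−ω₁+ω₂−ω₃+ω₄ = -16.5000  →  ωz = (0.06/1.0000)·-16.5000 = -0.9900

(0.1875, 0.2025, -0.9900)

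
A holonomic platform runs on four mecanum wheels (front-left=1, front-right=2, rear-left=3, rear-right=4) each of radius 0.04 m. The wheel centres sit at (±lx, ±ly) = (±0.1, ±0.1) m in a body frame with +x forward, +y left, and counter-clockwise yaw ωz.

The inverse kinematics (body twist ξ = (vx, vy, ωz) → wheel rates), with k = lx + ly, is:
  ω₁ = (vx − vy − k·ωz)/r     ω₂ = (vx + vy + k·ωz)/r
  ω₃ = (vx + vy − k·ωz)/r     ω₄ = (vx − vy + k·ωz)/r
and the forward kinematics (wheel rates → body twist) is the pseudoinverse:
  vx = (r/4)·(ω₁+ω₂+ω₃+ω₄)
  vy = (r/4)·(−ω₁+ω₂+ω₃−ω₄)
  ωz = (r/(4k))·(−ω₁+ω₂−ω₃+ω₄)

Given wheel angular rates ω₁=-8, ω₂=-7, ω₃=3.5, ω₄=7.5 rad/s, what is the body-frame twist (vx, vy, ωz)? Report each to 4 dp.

(-0.0400, -0.0300, 0.2500)

k = lx + ly = 0.1 + 0.1 = 0.2000
ω₁+ω₂+ω₃+ω₄ = -4.0000  →  vx = (0.04/4)·-4.0000 = -0.0400
−ω₁+ω₂+ω₃−ω₄ = -3.0000  →  vy = (0.04/4)·-3.0000 = -0.0300
−ω₁+ω₂−ω₃+ω₄ = 5.0000  →  ωz = (0.04/0.8000)·5.0000 = 0.2500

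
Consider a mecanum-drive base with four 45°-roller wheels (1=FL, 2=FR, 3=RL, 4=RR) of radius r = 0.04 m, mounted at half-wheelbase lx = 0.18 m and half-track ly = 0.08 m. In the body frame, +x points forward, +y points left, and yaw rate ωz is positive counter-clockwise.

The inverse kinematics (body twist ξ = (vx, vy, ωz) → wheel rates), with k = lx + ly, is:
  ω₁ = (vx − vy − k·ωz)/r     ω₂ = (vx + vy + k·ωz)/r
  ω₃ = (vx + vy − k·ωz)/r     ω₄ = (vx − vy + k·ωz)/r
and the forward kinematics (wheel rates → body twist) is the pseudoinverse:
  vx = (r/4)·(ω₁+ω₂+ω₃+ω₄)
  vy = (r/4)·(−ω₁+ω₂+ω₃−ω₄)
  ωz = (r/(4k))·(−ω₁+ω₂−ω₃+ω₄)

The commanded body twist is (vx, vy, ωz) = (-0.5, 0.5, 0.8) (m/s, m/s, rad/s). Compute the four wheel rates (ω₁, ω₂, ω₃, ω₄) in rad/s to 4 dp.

k = lx + ly = 0.18 + 0.08 = 0.2600;  k·ωz = 0.2600·0.8 = 0.2080
ω₁ (FL) = (vx − vy − k·ωz)/r = -1.2080/0.04 = -30.2000
ω₂ (FR) = (vx + vy + k·ωz)/r = 0.2080/0.04 = 5.2000
ω₃ (RL) = (vx + vy − k·ωz)/r = -0.2080/0.04 = -5.2000
ω₄ (RR) = (vx − vy + k·ωz)/r = -0.7920/0.04 = -19.8000

(-30.2000, 5.2000, -5.2000, -19.8000)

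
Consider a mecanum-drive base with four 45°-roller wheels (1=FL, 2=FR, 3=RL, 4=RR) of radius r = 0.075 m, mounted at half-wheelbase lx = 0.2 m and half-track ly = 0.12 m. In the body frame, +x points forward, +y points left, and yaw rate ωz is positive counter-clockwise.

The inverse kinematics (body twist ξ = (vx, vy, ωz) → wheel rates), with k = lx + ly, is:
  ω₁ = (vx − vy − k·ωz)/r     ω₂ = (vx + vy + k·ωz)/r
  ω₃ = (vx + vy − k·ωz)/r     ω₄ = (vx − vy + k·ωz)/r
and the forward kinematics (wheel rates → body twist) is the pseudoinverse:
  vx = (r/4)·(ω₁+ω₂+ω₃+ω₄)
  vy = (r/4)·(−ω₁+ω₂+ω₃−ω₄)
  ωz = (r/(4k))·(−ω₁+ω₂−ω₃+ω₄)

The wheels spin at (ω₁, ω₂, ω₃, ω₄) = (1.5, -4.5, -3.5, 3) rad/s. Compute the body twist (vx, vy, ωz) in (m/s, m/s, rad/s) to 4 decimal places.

(-0.0656, -0.2344, 0.0293)

k = lx + ly = 0.2 + 0.12 = 0.3200
ω₁+ω₂+ω₃+ω₄ = -3.5000  →  vx = (0.075/4)·-3.5000 = -0.0656
−ω₁+ω₂+ω₃−ω₄ = -12.5000  →  vy = (0.075/4)·-12.5000 = -0.2344
−ω₁+ω₂−ω₃+ω₄ = 0.5000  →  ωz = (0.075/1.2800)·0.5000 = 0.0293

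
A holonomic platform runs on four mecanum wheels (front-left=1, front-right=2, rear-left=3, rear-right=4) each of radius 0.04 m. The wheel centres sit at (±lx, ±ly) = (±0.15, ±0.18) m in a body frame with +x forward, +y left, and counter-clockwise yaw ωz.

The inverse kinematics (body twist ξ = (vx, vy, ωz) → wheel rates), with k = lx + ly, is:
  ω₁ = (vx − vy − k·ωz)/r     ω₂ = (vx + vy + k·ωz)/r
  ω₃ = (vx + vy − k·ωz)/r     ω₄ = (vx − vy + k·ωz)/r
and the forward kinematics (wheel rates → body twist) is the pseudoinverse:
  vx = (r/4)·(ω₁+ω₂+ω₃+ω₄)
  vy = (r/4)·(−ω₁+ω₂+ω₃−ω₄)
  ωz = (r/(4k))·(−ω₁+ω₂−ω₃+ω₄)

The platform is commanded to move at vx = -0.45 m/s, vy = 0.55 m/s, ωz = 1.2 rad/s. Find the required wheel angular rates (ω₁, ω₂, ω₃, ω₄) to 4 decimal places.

(-34.9000, 12.4000, -7.4000, -15.1000)

k = lx + ly = 0.15 + 0.18 = 0.3300;  k·ωz = 0.3300·1.2 = 0.3960
ω₁ (FL) = (vx − vy − k·ωz)/r = -1.3960/0.04 = -34.9000
ω₂ (FR) = (vx + vy + k·ωz)/r = 0.4960/0.04 = 12.4000
ω₃ (RL) = (vx + vy − k·ωz)/r = -0.2960/0.04 = -7.4000
ω₄ (RR) = (vx − vy + k·ωz)/r = -0.6040/0.04 = -15.1000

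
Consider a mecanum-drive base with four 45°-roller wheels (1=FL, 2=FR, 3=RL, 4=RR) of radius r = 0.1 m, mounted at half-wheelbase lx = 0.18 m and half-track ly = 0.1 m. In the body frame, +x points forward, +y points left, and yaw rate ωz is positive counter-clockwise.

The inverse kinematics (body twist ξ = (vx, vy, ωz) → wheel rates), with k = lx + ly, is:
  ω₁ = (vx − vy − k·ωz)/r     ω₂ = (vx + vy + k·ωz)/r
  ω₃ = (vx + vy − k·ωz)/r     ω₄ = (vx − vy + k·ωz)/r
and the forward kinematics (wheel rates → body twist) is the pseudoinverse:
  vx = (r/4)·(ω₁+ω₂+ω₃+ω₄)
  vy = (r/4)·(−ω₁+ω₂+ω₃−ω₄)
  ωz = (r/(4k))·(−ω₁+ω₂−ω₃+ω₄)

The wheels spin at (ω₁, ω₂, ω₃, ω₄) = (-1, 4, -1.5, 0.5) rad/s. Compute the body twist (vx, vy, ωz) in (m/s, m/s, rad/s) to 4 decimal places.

(0.0500, 0.0750, 0.6250)

k = lx + ly = 0.18 + 0.1 = 0.2800
ω₁+ω₂+ω₃+ω₄ = 2.0000  →  vx = (0.1/4)·2.0000 = 0.0500
−ω₁+ω₂+ω₃−ω₄ = 3.0000  →  vy = (0.1/4)·3.0000 = 0.0750
−ω₁+ω₂−ω₃+ω₄ = 7.0000  →  ωz = (0.1/1.1200)·7.0000 = 0.6250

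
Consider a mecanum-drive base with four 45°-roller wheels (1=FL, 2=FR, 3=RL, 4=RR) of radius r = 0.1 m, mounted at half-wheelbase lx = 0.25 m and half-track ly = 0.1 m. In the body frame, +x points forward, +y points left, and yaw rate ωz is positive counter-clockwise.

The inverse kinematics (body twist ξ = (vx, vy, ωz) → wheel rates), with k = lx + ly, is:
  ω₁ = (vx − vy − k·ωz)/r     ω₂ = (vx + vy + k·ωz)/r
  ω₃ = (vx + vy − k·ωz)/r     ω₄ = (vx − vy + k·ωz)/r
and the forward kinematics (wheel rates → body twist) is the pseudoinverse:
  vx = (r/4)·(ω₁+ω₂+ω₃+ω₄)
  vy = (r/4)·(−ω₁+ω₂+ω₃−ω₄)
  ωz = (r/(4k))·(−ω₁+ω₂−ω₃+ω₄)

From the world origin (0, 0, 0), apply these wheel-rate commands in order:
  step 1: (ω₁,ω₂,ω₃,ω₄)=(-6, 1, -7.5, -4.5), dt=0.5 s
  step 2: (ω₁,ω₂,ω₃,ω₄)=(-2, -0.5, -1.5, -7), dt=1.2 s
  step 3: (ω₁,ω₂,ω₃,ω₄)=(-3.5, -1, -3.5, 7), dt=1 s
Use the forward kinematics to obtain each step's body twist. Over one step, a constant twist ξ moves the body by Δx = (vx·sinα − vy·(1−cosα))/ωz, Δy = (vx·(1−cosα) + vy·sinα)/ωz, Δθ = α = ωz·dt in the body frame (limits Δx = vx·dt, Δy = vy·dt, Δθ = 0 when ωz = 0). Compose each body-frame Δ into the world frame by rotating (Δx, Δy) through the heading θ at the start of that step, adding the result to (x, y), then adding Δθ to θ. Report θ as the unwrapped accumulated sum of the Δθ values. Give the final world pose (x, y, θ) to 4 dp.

(-0.5107, -0.0262, 0.9429)

step 1: ξ=(vx,vy,ωz)=(-0.4250, 0.1000, 0.7143), dt=0.5 → body Δ=(-0.2168, 0.0114, 0.3571) → world pose (-0.2168, 0.0114, 0.3571)
step 2: ξ=(vx,vy,ωz)=(-0.2750, 0.1750, -0.2857), dt=1.2 → body Δ=(-0.2879, 0.2619, -0.3429) → world pose (-0.5782, 0.1561, 0.0143)
step 3: ξ=(vx,vy,ωz)=(-0.0250, -0.2000, 0.9286), dt=1.0 → body Δ=(0.0648, -0.1833, 0.9286) → world pose (-0.5107, -0.0262, 0.9429)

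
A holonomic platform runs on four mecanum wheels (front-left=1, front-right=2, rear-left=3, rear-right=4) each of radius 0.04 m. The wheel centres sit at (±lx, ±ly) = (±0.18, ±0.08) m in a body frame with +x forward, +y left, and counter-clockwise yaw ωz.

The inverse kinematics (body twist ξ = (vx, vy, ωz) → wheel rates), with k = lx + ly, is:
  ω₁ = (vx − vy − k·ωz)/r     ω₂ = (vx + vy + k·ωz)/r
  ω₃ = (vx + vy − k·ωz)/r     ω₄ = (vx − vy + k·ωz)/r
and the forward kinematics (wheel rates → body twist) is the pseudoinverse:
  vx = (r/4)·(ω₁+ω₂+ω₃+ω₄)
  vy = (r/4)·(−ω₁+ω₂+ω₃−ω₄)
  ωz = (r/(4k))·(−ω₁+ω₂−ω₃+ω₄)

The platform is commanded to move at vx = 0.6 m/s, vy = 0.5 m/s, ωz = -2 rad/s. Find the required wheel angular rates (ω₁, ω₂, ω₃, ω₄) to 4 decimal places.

k = lx + ly = 0.18 + 0.08 = 0.2600;  k·ωz = 0.2600·-2 = -0.5200
ω₁ (FL) = (vx − vy − k·ωz)/r = 0.6200/0.04 = 15.5000
ω₂ (FR) = (vx + vy + k·ωz)/r = 0.5800/0.04 = 14.5000
ω₃ (RL) = (vx + vy − k·ωz)/r = 1.6200/0.04 = 40.5000
ω₄ (RR) = (vx − vy + k·ωz)/r = -0.4200/0.04 = -10.5000

(15.5000, 14.5000, 40.5000, -10.5000)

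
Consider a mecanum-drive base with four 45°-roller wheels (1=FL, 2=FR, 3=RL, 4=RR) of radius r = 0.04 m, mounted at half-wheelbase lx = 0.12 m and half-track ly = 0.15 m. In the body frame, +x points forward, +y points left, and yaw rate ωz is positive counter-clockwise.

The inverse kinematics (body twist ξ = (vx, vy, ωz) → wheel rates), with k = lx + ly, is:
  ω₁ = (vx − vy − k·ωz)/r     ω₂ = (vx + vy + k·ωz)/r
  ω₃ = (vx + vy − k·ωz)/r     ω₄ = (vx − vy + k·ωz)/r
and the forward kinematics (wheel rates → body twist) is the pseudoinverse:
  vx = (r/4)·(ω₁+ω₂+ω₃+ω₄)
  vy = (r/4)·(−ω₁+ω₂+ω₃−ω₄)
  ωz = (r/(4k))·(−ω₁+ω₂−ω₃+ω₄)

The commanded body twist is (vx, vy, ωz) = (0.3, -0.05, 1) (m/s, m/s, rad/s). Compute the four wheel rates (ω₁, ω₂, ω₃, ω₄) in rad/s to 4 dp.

k = lx + ly = 0.12 + 0.15 = 0.2700;  k·ωz = 0.2700·1 = 0.2700
ω₁ (FL) = (vx − vy − k·ωz)/r = 0.0800/0.04 = 2.0000
ω₂ (FR) = (vx + vy + k·ωz)/r = 0.5200/0.04 = 13.0000
ω₃ (RL) = (vx + vy − k·ωz)/r = -0.0200/0.04 = -0.5000
ω₄ (RR) = (vx − vy + k·ωz)/r = 0.6200/0.04 = 15.5000

(2.0000, 13.0000, -0.5000, 15.5000)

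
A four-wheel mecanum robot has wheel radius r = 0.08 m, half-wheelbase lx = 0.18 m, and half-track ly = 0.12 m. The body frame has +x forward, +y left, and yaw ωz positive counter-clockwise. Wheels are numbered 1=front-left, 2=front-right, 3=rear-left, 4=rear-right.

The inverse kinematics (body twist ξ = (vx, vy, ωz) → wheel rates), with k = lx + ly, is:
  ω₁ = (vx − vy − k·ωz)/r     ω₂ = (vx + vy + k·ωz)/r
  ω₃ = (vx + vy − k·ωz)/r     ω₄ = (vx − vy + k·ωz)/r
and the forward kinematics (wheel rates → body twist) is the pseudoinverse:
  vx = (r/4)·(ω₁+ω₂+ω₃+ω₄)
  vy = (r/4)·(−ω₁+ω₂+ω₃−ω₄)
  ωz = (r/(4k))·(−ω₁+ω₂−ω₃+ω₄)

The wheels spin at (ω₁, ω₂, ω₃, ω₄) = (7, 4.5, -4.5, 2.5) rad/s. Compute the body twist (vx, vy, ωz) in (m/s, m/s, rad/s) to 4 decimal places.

(0.1900, -0.1900, 0.3000)

k = lx + ly = 0.18 + 0.12 = 0.3000
ω₁+ω₂+ω₃+ω₄ = 9.5000  →  vx = (0.08/4)·9.5000 = 0.1900
−ω₁+ω₂+ω₃−ω₄ = -9.5000  →  vy = (0.08/4)·-9.5000 = -0.1900
−ω₁+ω₂−ω₃+ω₄ = 4.5000  →  ωz = (0.08/1.2000)·4.5000 = 0.3000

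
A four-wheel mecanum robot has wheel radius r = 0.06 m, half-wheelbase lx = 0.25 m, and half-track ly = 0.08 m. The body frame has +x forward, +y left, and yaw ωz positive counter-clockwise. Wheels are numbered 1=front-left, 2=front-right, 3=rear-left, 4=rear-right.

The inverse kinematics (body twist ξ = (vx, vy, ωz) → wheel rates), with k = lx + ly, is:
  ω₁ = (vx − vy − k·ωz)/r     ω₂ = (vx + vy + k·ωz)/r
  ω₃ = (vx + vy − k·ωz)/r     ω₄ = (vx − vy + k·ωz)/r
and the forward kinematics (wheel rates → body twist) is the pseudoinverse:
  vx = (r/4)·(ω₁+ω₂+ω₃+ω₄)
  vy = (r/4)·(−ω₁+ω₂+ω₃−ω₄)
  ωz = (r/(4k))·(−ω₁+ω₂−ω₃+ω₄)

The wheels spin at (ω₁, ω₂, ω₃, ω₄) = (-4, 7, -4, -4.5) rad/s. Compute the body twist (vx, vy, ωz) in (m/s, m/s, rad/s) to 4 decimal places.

k = lx + ly = 0.25 + 0.08 = 0.3300
ω₁+ω₂+ω₃+ω₄ = -5.5000  →  vx = (0.06/4)·-5.5000 = -0.0825
−ω₁+ω₂+ω₃−ω₄ = 11.5000  →  vy = (0.06/4)·11.5000 = 0.1725
−ω₁+ω₂−ω₃+ω₄ = 10.5000  →  ωz = (0.06/1.3200)·10.5000 = 0.4773

(-0.0825, 0.1725, 0.4773)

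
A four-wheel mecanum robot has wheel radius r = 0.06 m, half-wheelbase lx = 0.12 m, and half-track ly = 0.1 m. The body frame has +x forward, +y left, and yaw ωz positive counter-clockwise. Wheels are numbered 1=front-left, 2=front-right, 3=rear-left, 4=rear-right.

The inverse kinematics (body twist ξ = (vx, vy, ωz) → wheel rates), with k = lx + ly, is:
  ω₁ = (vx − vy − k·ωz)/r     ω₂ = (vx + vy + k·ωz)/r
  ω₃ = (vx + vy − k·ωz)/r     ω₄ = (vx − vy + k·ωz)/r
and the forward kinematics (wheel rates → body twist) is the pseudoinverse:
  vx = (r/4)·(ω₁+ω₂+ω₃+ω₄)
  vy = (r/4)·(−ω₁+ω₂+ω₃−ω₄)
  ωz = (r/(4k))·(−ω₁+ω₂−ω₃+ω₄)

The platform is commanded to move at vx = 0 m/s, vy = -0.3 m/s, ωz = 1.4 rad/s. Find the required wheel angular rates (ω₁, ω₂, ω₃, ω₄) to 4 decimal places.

k = lx + ly = 0.12 + 0.1 = 0.2200;  k·ωz = 0.2200·1.4 = 0.3080
ω₁ (FL) = (vx − vy − k·ωz)/r = -0.0080/0.06 = -0.1333
ω₂ (FR) = (vx + vy + k·ωz)/r = 0.0080/0.06 = 0.1333
ω₃ (RL) = (vx + vy − k·ωz)/r = -0.6080/0.06 = -10.1333
ω₄ (RR) = (vx − vy + k·ωz)/r = 0.6080/0.06 = 10.1333

(-0.1333, 0.1333, -10.1333, 10.1333)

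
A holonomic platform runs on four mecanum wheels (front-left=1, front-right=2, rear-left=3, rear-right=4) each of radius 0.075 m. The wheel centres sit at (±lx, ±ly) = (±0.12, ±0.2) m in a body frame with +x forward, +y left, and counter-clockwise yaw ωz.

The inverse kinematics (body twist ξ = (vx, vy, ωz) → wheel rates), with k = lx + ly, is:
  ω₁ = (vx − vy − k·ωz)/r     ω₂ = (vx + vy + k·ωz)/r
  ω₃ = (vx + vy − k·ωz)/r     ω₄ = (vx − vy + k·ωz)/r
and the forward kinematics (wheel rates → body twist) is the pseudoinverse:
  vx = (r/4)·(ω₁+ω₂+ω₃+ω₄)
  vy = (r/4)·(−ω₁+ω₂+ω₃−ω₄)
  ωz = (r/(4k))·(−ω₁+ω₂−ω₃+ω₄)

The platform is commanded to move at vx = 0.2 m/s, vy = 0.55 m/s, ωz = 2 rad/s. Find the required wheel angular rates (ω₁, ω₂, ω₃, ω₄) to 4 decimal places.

(-13.2000, 18.5333, 1.4667, 3.8667)

k = lx + ly = 0.12 + 0.2 = 0.3200;  k·ωz = 0.3200·2 = 0.6400
ω₁ (FL) = (vx − vy − k·ωz)/r = -0.9900/0.075 = -13.2000
ω₂ (FR) = (vx + vy + k·ωz)/r = 1.3900/0.075 = 18.5333
ω₃ (RL) = (vx + vy − k·ωz)/r = 0.1100/0.075 = 1.4667
ω₄ (RR) = (vx − vy + k·ωz)/r = 0.2900/0.075 = 3.8667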